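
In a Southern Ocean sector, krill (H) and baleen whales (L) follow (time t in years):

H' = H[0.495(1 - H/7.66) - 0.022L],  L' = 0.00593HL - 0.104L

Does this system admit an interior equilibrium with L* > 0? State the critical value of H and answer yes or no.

Threshold H = 17.5; K < 17.5, so no, the predator goes extinct.

The predator equation gives dL/dt > 0 only when H > 0.104/0.00593 = 17.5.
Without the predator, H → K = 7.66. Since 7.66 < 17.5, the predator cannot invade.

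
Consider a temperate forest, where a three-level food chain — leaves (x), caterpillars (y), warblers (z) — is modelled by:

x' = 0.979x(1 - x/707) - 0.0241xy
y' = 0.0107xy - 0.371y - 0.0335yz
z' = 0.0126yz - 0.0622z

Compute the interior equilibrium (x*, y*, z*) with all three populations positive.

From dz/dt = 0: 0.0126y* = 0.0622, so y* = 4.94.
From dx/dt = 0: 0.979(1 - x*/707) = 0.0241·4.94, giving x* = 707·(1 - 0.122) = 621.
From dy/dt = 0: 0.0107·621 - 0.371 = 0.0335z*, so z* = 6.27/0.0335 = 187.

x* ≈ 621, y* ≈ 4.94, z* ≈ 187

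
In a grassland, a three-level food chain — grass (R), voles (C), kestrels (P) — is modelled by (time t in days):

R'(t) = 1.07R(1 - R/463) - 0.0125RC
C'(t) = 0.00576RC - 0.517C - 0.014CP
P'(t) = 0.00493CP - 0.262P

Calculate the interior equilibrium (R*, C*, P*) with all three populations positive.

R* ≈ 176, C* ≈ 53.1, P* ≈ 35.3

From dP/dt = 0: 0.00493C* = 0.262, so C* = 53.1.
From dR/dt = 0: 1.07(1 - R*/463) = 0.0125·53.1, giving R* = 463·(1 - 0.621) = 176.
From dC/dt = 0: 0.00576·176 - 0.517 = 0.014P*, so P* = 0.494/0.014 = 35.3.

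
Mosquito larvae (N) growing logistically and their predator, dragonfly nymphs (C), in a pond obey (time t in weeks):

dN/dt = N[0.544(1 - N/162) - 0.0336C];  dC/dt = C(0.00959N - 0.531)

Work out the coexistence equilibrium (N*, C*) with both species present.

From dC/dt = 0 with C > 0: 0.00959N* = 0.531, so N* = 55.4.
Substitute into dN/dt = 0: 0.544(1 - 55.4/162) = 0.0336C*.
The bracket is 0.658, giving C* = 0.358/0.0336 = 10.7.

N* ≈ 55.4, C* ≈ 10.7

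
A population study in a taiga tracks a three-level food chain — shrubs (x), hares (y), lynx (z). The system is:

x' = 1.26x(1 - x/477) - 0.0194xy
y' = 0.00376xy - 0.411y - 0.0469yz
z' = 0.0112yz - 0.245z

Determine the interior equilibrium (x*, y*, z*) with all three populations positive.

x* ≈ 316, y* ≈ 21.9, z* ≈ 16.6

From dz/dt = 0: 0.0112y* = 0.245, so y* = 21.9.
From dx/dt = 0: 1.26(1 - x*/477) = 0.0194·21.9, giving x* = 477·(1 - 0.337) = 316.
From dy/dt = 0: 0.00376·316 - 0.411 = 0.0469z*, so z* = 0.778/0.0469 = 16.6.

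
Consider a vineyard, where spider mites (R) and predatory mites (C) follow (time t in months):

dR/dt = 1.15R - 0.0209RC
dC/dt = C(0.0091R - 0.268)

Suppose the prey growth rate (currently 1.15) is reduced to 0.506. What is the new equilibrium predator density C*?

At the interior fixed point, setting dR/dt = 0 with R > 0 fixes C* = (prey growth rate)/(RC coefficient) — independent of the other coefficients.
With the change, C* = 0.506/0.0209 = 24.2; it falls from 55.

C* ≈ 24.2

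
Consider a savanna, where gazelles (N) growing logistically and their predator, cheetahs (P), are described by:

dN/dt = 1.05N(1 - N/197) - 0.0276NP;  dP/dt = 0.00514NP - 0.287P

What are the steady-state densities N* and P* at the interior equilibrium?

From dP/dt = 0 with P > 0: 0.00514N* = 0.287, so N* = 55.8.
Substitute into dN/dt = 0: 1.05(1 - 55.8/197) = 0.0276P*.
The bracket is 0.717, giving P* = 0.752/0.0276 = 27.3.

N* ≈ 55.8, P* ≈ 27.3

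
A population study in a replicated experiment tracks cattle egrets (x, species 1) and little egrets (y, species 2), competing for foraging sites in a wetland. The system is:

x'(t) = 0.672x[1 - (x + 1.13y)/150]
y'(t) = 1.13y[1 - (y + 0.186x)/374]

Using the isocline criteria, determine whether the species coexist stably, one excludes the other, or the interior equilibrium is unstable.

Compare the nullcline intercepts: K1/α12 = 150/1.13 = 133 < K2 = 374; K2/α21 = 374/0.186 = 2010 > K1 = 150.
Since the inequalities point opposite ways, species 2 can invade but species 1 cannot.

species 2 excludes species 1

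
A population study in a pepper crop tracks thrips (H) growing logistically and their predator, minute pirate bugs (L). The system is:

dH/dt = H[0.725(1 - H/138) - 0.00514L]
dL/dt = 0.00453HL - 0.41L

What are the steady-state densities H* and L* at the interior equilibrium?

From dL/dt = 0 with L > 0: 0.00453H* = 0.41, so H* = 90.5.
Substitute into dH/dt = 0: 0.725(1 - 90.5/138) = 0.00514L*.
The bracket is 0.344, giving L* = 0.25/0.00514 = 48.5.

H* ≈ 90.5, L* ≈ 48.5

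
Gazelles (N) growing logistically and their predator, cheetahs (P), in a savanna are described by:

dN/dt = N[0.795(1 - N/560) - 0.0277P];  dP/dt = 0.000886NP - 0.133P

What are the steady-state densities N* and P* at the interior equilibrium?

N* ≈ 150, P* ≈ 21

From dP/dt = 0 with P > 0: 0.000886N* = 0.133, so N* = 150.
Substitute into dN/dt = 0: 0.795(1 - 150/560) = 0.0277P*.
The bracket is 0.732, giving P* = 0.582/0.0277 = 21.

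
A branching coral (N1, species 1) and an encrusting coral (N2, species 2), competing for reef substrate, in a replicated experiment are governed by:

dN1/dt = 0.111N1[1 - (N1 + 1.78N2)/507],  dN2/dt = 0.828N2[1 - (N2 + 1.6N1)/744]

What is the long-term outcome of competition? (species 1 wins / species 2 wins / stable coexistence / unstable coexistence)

Compare the nullcline intercepts: K1/α12 = 507/1.78 = 285 < K2 = 744; K2/α21 = 744/1.6 = 465 < K1 = 507.
Since both are reversed, neither can invade when rare; the interior point is a saddle.

unstable coexistence (outcome depends on initial conditions)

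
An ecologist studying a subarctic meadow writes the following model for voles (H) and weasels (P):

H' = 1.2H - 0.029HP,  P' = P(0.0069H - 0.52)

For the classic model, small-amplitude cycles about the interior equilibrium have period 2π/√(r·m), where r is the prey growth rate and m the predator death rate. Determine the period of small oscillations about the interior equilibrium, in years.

T ≈ 7.95 years

Here r = 1.2 and m = 0.52, so r·m = 0.624.
ω = √0.624 = 0.79 per year, hence T = 2π/ω ≈ 7.95 years.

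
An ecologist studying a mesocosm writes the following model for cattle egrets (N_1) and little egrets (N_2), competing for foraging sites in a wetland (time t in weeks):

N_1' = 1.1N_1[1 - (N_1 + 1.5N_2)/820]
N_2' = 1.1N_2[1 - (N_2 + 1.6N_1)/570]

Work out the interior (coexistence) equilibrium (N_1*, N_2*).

Setting both brackets to zero gives the nullclines N_1 + 1.5N_2 = 820 and 1.6N_1 + N_2 = 570.
Substituting N_2 = 570 - 1.6N_1 into the first: N_1(1 - 1.5·1.6) = 820 - 1.5·570.
So N_1* = -35/-1.4 = 25, and then N_2* = 570 - 1.6·25 = 530.

N_1* ≈ 25, N_2* ≈ 530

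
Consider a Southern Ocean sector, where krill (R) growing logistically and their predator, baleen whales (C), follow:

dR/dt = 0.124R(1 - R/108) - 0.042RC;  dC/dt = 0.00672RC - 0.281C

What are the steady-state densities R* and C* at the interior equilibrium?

R* ≈ 41.8, C* ≈ 1.81

From dC/dt = 0 with C > 0: 0.00672R* = 0.281, so R* = 41.8.
Substitute into dR/dt = 0: 0.124(1 - 41.8/108) = 0.042C*.
The bracket is 0.613, giving C* = 0.076/0.042 = 1.81.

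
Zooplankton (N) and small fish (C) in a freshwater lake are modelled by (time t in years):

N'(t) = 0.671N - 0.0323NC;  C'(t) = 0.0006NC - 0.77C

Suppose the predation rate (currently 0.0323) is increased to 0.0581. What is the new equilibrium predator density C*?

At the interior fixed point, setting dN/dt = 0 with N > 0 fixes C* = (prey growth rate)/(NC coefficient) — independent of the other coefficients.
With the change, C* = 0.671/0.0581 = 11.5; it falls from 20.8.

C* ≈ 11.5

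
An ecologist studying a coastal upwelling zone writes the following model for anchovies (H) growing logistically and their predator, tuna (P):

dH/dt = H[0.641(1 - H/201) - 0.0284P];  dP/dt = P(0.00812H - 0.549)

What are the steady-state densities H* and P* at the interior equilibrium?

From dP/dt = 0 with P > 0: 0.00812H* = 0.549, so H* = 67.6.
Substitute into dH/dt = 0: 0.641(1 - 67.6/201) = 0.0284P*.
The bracket is 0.664, giving P* = 0.425/0.0284 = 15.

H* ≈ 67.6, P* ≈ 15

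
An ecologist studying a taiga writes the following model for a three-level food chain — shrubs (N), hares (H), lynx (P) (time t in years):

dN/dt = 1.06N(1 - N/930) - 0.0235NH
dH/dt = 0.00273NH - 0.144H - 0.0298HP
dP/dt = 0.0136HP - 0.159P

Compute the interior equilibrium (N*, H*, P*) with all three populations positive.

From dP/dt = 0: 0.0136H* = 0.159, so H* = 11.7.
From dN/dt = 0: 1.06(1 - N*/930) = 0.0235·11.7, giving N* = 930·(1 - 0.259) = 689.
From dH/dt = 0: 0.00273·689 - 0.144 = 0.0298P*, so P* = 1.74/0.0298 = 58.3.

N* ≈ 689, H* ≈ 11.7, P* ≈ 58.3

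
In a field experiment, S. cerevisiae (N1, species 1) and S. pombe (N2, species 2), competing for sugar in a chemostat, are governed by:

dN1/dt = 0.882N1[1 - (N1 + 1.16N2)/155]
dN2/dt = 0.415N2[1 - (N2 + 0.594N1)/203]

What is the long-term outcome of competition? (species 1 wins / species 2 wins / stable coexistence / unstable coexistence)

Compare the nullcline intercepts: K1/α12 = 155/1.16 = 134 < K2 = 203; K2/α21 = 203/0.594 = 342 > K1 = 155.
Since the inequalities point opposite ways, species 2 can invade but species 1 cannot.

species 2 excludes species 1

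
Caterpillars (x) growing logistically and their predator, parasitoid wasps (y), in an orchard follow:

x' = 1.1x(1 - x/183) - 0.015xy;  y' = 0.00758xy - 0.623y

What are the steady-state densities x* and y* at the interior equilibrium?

From dy/dt = 0 with y > 0: 0.00758x* = 0.623, so x* = 82.2.
Substitute into dx/dt = 0: 1.1(1 - 82.2/183) = 0.015y*.
The bracket is 0.551, giving y* = 0.606/0.015 = 40.4.

x* ≈ 82.2, y* ≈ 40.4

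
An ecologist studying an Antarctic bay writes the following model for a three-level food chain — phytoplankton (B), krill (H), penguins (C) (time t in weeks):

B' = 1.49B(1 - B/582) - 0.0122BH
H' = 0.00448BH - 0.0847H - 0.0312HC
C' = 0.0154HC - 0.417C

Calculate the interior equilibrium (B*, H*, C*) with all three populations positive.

From dC/dt = 0: 0.0154H* = 0.417, so H* = 27.1.
From dB/dt = 0: 1.49(1 - B*/582) = 0.0122·27.1, giving B* = 582·(1 - 0.222) = 453.
From dH/dt = 0: 0.00448·453 - 0.0847 = 0.0312C*, so C* = 1.94/0.0312 = 62.3.

B* ≈ 453, H* ≈ 27.1, C* ≈ 62.3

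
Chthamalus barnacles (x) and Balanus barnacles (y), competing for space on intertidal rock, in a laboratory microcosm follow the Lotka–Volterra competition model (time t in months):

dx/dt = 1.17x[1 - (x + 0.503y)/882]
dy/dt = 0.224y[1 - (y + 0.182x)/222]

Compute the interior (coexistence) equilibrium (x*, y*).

Setting both brackets to zero gives the nullclines x + 0.503y = 882 and 0.182x + y = 222.
Substituting y = 222 - 0.182x into the first: x(1 - 0.503·0.182) = 882 - 0.503·222.
So x* = 770/0.908 = 848, and then y* = 222 - 0.182·848 = 67.7.

x* ≈ 848, y* ≈ 67.7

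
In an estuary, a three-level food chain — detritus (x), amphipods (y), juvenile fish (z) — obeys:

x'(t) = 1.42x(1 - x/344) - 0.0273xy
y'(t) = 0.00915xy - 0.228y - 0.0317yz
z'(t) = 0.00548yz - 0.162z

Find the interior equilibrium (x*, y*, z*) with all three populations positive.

From dz/dt = 0: 0.00548y* = 0.162, so y* = 29.6.
From dx/dt = 0: 1.42(1 - x*/344) = 0.0273·29.6, giving x* = 344·(1 - 0.568) = 148.
From dy/dt = 0: 0.00915·148 - 0.228 = 0.0317z*, so z* = 1.13/0.0317 = 35.7.

x* ≈ 148, y* ≈ 29.6, z* ≈ 35.7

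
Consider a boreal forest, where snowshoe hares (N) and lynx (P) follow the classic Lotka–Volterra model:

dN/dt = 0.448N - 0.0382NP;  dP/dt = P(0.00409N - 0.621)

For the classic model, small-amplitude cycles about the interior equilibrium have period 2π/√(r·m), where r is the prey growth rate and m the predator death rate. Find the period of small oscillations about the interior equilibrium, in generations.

Here r = 0.448 and m = 0.621, so r·m = 0.278.
ω = √0.278 = 0.527 per generation, hence T = 2π/ω ≈ 11.9 generations.

T ≈ 11.9 generations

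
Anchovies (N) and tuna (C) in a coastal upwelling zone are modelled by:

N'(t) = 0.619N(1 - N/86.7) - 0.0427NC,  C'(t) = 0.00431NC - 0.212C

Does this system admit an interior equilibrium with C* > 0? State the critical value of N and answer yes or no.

Threshold N = 49.2; K > 49.2, so yes, the predator persists.

The predator equation gives dC/dt > 0 only when N > 0.212/0.00431 = 49.2.
Without the predator, N → K = 86.7. Since 86.7 > 49.2, the predator can invade and persist.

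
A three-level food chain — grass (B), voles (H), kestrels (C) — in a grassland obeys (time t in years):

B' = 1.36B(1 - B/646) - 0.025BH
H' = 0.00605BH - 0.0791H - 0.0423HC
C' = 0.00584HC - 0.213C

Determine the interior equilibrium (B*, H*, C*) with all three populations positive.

From dC/dt = 0: 0.00584H* = 0.213, so H* = 36.5.
From dB/dt = 0: 1.36(1 - B*/646) = 0.025·36.5, giving B* = 646·(1 - 0.67) = 213.
From dH/dt = 0: 0.00605·213 - 0.0791 = 0.0423C*, so C* = 1.21/0.0423 = 28.6.

B* ≈ 213, H* ≈ 36.5, C* ≈ 28.6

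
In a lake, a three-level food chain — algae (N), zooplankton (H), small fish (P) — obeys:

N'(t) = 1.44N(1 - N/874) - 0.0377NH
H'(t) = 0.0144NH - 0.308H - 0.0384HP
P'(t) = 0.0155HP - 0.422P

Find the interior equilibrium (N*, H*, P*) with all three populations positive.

N* ≈ 251, H* ≈ 27.2, P* ≈ 86.1

From dP/dt = 0: 0.0155H* = 0.422, so H* = 27.2.
From dN/dt = 0: 1.44(1 - N*/874) = 0.0377·27.2, giving N* = 874·(1 - 0.713) = 251.
From dH/dt = 0: 0.0144·251 - 0.308 = 0.0384P*, so P* = 3.31/0.0384 = 86.1.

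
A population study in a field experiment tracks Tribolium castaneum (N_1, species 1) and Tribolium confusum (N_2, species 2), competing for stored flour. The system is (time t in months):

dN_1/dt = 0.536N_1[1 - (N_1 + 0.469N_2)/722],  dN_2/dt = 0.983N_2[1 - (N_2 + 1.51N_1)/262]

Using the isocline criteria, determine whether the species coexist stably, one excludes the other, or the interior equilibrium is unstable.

species 1 excludes species 2

Compare the nullcline intercepts: K1/α12 = 722/0.469 = 1540 > K2 = 262; K2/α21 = 262/1.51 = 174 < K1 = 722.
Since the inequalities point opposite ways, species 1 can invade but species 2 cannot.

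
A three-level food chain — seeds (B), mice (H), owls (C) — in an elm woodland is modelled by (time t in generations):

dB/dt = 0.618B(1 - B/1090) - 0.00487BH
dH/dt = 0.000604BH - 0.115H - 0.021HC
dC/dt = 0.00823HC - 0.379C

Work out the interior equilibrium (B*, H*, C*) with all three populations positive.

From dC/dt = 0: 0.00823H* = 0.379, so H* = 46.1.
From dB/dt = 0: 0.618(1 - B*/1090) = 0.00487·46.1, giving B* = 1090·(1 - 0.363) = 694.
From dH/dt = 0: 0.000604·694 - 0.115 = 0.021C*, so C* = 0.304/0.021 = 14.5.

B* ≈ 694, H* ≈ 46.1, C* ≈ 14.5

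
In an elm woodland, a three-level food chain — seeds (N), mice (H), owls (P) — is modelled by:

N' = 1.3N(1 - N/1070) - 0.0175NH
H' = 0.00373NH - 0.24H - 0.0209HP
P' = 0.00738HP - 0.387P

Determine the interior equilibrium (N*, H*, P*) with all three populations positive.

From dP/dt = 0: 0.00738H* = 0.387, so H* = 52.4.
From dN/dt = 0: 1.3(1 - N*/1070) = 0.0175·52.4, giving N* = 1070·(1 - 0.706) = 315.
From dH/dt = 0: 0.00373·315 - 0.24 = 0.0209P*, so P* = 0.934/0.0209 = 44.7.

N* ≈ 315, H* ≈ 52.4, P* ≈ 44.7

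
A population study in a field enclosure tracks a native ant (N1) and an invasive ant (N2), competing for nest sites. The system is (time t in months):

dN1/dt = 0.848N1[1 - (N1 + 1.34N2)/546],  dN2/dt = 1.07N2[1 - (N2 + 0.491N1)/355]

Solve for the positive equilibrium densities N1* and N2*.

N1* ≈ 206, N2* ≈ 254

Setting both brackets to zero gives the nullclines N1 + 1.34N2 = 546 and 0.491N1 + N2 = 355.
Substituting N2 = 355 - 0.491N1 into the first: N1(1 - 1.34·0.491) = 546 - 1.34·355.
So N1* = 70.3/0.342 = 206, and then N2* = 355 - 0.491·206 = 254.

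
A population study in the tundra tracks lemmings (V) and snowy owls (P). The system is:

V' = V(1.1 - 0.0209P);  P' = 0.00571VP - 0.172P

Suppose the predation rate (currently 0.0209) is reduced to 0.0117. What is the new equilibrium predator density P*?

At the interior fixed point, setting dV/dt = 0 with V > 0 fixes P* = (prey growth rate)/(VP coefficient) — independent of the other coefficients.
With the change, P* = 1.1/0.0117 = 94; it rises from 52.6.

P* ≈ 94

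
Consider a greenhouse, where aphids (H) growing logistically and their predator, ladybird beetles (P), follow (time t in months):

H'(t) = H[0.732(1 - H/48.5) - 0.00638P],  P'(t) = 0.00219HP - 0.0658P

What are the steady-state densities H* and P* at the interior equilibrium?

H* ≈ 30, P* ≈ 43.7

From dP/dt = 0 with P > 0: 0.00219H* = 0.0658, so H* = 30.
Substitute into dH/dt = 0: 0.732(1 - 30/48.5) = 0.00638P*.
The bracket is 0.381, giving P* = 0.279/0.00638 = 43.7.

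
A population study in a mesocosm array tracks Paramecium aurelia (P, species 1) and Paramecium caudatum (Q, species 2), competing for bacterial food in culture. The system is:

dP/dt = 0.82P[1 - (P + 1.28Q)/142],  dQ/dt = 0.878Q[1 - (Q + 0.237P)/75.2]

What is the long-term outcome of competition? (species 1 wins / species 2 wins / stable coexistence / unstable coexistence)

stable coexistence

Compare the nullcline intercepts: K1/α12 = 142/1.28 = 111 > K2 = 75.2; K2/α21 = 75.2/0.237 = 317 > K1 = 142.
Since both inequalities hold, each species can invade when rare, so the interior equilibrium is stable.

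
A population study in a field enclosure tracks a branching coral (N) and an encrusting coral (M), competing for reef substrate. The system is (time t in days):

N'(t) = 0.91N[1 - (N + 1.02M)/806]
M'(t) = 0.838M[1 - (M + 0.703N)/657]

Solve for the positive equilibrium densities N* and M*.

Setting both brackets to zero gives the nullclines N + 1.02M = 806 and 0.703N + M = 657.
Substituting M = 657 - 0.703N into the first: N(1 - 1.02·0.703) = 806 - 1.02·657.
So N* = 136/0.283 = 480, and then M* = 657 - 0.703·480 = 319.

N* ≈ 480, M* ≈ 319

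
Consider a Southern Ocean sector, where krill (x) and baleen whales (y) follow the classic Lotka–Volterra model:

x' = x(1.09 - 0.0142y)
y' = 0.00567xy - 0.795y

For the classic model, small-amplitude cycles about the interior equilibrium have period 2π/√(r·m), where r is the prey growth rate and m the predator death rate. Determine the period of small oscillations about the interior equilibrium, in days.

Here r = 1.09 and m = 0.795, so r·m = 0.867.
ω = √0.867 = 0.931 per day, hence T = 2π/ω ≈ 6.75 days.

T ≈ 6.75 days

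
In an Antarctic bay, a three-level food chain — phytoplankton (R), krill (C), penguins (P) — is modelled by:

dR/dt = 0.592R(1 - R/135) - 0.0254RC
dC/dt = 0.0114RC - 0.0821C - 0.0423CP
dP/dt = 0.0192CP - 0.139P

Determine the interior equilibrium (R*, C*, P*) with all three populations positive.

R* ≈ 93.1, C* ≈ 7.24, P* ≈ 23.1

From dP/dt = 0: 0.0192C* = 0.139, so C* = 7.24.
From dR/dt = 0: 0.592(1 - R*/135) = 0.0254·7.24, giving R* = 135·(1 - 0.311) = 93.1.
From dC/dt = 0: 0.0114·93.1 - 0.0821 = 0.0423P*, so P* = 0.979/0.0423 = 23.1.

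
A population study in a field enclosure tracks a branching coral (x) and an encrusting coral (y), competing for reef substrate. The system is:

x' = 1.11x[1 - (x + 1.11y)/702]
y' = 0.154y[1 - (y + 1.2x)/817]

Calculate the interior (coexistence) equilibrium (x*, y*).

Setting both brackets to zero gives the nullclines x + 1.11y = 702 and 1.2x + y = 817.
Substituting y = 817 - 1.2x into the first: x(1 - 1.11·1.2) = 702 - 1.11·817.
So x* = -205/-0.332 = 617, and then y* = 817 - 1.2·617 = 76.5.

x* ≈ 617, y* ≈ 76.5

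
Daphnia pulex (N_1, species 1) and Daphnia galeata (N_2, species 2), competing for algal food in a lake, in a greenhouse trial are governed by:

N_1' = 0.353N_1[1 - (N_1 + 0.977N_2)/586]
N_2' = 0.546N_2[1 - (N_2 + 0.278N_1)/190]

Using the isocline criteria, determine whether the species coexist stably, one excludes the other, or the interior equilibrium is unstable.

Compare the nullcline intercepts: K1/α12 = 586/0.977 = 600 > K2 = 190; K2/α21 = 190/0.278 = 683 > K1 = 586.
Since both inequalities hold, each species can invade when rare, so the interior equilibrium is stable.

stable coexistence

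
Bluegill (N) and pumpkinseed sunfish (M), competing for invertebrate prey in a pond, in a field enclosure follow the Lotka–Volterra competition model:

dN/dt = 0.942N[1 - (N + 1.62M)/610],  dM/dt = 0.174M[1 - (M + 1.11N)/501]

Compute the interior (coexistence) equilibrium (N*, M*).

N* ≈ 253, M* ≈ 221

Setting both brackets to zero gives the nullclines N + 1.62M = 610 and 1.11N + M = 501.
Substituting M = 501 - 1.11N into the first: N(1 - 1.62·1.11) = 610 - 1.62·501.
So N* = -202/-0.798 = 253, and then M* = 501 - 1.11·253 = 221.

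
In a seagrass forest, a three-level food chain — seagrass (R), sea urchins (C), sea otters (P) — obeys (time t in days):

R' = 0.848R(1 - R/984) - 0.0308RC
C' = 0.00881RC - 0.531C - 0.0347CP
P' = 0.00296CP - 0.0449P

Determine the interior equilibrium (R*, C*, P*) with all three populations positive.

R* ≈ 442, C* ≈ 15.2, P* ≈ 96.9

From dP/dt = 0: 0.00296C* = 0.0449, so C* = 15.2.
From dR/dt = 0: 0.848(1 - R*/984) = 0.0308·15.2, giving R* = 984·(1 - 0.551) = 442.
From dC/dt = 0: 0.00881·442 - 0.531 = 0.0347P*, so P* = 3.36/0.0347 = 96.9.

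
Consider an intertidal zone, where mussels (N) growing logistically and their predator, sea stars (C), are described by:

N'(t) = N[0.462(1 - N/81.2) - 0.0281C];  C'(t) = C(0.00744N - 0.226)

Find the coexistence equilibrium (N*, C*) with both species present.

N* ≈ 30.4, C* ≈ 10.3

From dC/dt = 0 with C > 0: 0.00744N* = 0.226, so N* = 30.4.
Substitute into dN/dt = 0: 0.462(1 - 30.4/81.2) = 0.0281C*.
The bracket is 0.626, giving C* = 0.289/0.0281 = 10.3.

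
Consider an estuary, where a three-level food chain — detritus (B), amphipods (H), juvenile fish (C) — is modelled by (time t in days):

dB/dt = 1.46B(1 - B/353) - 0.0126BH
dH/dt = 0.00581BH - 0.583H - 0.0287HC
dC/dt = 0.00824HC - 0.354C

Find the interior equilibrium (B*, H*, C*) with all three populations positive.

From dC/dt = 0: 0.00824H* = 0.354, so H* = 43.
From dB/dt = 0: 1.46(1 - B*/353) = 0.0126·43, giving B* = 353·(1 - 0.371) = 222.
From dH/dt = 0: 0.00581·222 - 0.583 = 0.0287C*, so C* = 0.708/0.0287 = 24.7.

B* ≈ 222, H* ≈ 43, C* ≈ 24.7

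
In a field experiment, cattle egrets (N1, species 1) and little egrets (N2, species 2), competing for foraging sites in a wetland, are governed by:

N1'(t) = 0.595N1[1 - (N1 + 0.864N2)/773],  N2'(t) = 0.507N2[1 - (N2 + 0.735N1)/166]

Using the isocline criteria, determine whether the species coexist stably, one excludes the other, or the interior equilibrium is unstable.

Compare the nullcline intercepts: K1/α12 = 773/0.864 = 895 > K2 = 166; K2/α21 = 166/0.735 = 226 < K1 = 773.
Since the inequalities point opposite ways, species 1 can invade but species 2 cannot.

species 1 excludes species 2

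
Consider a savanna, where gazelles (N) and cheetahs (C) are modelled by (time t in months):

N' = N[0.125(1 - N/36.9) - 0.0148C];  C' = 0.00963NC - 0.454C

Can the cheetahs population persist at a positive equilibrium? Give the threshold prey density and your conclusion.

Threshold N = 47.1; K < 47.1, so no, the predator goes extinct.

The predator equation gives dC/dt > 0 only when N > 0.454/0.00963 = 47.1.
Without the predator, N → K = 36.9. Since 36.9 < 47.1, the predator cannot invade.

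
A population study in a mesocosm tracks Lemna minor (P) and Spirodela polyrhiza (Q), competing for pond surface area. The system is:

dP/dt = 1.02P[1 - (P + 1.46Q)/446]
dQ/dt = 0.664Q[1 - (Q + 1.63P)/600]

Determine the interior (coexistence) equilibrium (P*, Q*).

P* ≈ 312, Q* ≈ 92

Setting both brackets to zero gives the nullclines P + 1.46Q = 446 and 1.63P + Q = 600.
Substituting Q = 600 - 1.63P into the first: P(1 - 1.46·1.63) = 446 - 1.46·600.
So P* = -430/-1.38 = 312, and then Q* = 600 - 1.63·312 = 92.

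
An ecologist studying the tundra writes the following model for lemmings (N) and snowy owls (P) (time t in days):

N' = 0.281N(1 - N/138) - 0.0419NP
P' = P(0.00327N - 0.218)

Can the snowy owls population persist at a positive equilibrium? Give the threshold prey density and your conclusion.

The predator equation gives dP/dt > 0 only when N > 0.218/0.00327 = 66.7.
Without the predator, N → K = 138. Since 138 > 66.7, the predator can invade and persist.

Threshold N = 66.7; K > 66.7, so yes, the predator persists.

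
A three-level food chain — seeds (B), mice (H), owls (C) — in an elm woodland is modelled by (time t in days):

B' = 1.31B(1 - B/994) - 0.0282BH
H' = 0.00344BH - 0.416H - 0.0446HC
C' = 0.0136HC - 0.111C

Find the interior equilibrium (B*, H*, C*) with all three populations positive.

From dC/dt = 0: 0.0136H* = 0.111, so H* = 8.16.
From dB/dt = 0: 1.31(1 - B*/994) = 0.0282·8.16, giving B* = 994·(1 - 0.176) = 819.
From dH/dt = 0: 0.00344·819 - 0.416 = 0.0446C*, so C* = 2.4/0.0446 = 53.9.

B* ≈ 819, H* ≈ 8.16, C* ≈ 53.9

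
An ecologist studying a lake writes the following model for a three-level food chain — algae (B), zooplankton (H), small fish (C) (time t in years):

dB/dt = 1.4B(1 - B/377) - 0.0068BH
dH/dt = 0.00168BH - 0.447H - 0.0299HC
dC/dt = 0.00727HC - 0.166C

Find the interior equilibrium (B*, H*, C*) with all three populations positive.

B* ≈ 335, H* ≈ 22.8, C* ≈ 3.88

From dC/dt = 0: 0.00727H* = 0.166, so H* = 22.8.
From dB/dt = 0: 1.4(1 - B*/377) = 0.0068·22.8, giving B* = 377·(1 - 0.111) = 335.
From dH/dt = 0: 0.00168·335 - 0.447 = 0.0299C*, so C* = 0.116/0.0299 = 3.88.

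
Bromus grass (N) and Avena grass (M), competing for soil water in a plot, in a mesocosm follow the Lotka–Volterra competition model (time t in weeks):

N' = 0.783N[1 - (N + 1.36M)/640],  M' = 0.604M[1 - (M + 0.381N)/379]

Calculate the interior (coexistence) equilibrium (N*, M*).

N* ≈ 259, M* ≈ 281

Setting both brackets to zero gives the nullclines N + 1.36M = 640 and 0.381N + M = 379.
Substituting M = 379 - 0.381N into the first: N(1 - 1.36·0.381) = 640 - 1.36·379.
So N* = 125/0.482 = 259, and then M* = 379 - 0.381·259 = 281.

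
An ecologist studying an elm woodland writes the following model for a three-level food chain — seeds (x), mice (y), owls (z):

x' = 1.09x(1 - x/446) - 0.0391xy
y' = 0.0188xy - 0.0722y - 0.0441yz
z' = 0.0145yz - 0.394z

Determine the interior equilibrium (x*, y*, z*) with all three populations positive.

From dz/dt = 0: 0.0145y* = 0.394, so y* = 27.2.
From dx/dt = 0: 1.09(1 - x*/446) = 0.0391·27.2, giving x* = 446·(1 - 0.975) = 11.3.
From dy/dt = 0: 0.0188·11.3 - 0.0722 = 0.0441z*, so z* = 0.14/0.0441 = 3.17.

x* ≈ 11.3, y* ≈ 27.2, z* ≈ 3.17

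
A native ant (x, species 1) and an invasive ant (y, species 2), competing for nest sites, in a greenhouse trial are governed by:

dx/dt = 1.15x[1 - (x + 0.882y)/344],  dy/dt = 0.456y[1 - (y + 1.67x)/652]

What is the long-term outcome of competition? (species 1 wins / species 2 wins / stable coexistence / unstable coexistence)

species 2 excludes species 1

Compare the nullcline intercepts: K1/α12 = 344/0.882 = 390 < K2 = 652; K2/α21 = 652/1.67 = 390 > K1 = 344.
Since the inequalities point opposite ways, species 2 can invade but species 1 cannot.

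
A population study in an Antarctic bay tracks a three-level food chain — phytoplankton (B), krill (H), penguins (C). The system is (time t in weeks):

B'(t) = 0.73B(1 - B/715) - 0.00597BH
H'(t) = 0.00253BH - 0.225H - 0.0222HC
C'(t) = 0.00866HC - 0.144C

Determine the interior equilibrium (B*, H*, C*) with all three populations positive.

B* ≈ 618, H* ≈ 16.6, C* ≈ 60.3

From dC/dt = 0: 0.00866H* = 0.144, so H* = 16.6.
From dB/dt = 0: 0.73(1 - B*/715) = 0.00597·16.6, giving B* = 715·(1 - 0.136) = 618.
From dH/dt = 0: 0.00253·618 - 0.225 = 0.0222C*, so C* = 1.34/0.0222 = 60.3.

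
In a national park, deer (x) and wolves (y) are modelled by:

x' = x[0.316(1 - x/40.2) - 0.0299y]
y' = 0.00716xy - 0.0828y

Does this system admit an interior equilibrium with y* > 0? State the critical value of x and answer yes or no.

Threshold x = 11.6; K > 11.6, so yes, the predator persists.

The predator equation gives dy/dt > 0 only when x > 0.0828/0.00716 = 11.6.
Without the predator, x → K = 40.2. Since 40.2 > 11.6, the predator can invade and persist.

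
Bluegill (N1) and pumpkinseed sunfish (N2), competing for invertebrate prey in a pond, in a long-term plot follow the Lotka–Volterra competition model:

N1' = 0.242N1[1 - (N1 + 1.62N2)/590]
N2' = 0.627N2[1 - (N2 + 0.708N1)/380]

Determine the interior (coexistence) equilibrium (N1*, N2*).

Setting both brackets to zero gives the nullclines N1 + 1.62N2 = 590 and 0.708N1 + N2 = 380.
Substituting N2 = 380 - 0.708N1 into the first: N1(1 - 1.62·0.708) = 590 - 1.62·380.
So N1* = -25.6/-0.147 = 174, and then N2* = 380 - 0.708·174 = 257.

N1* ≈ 174, N2* ≈ 257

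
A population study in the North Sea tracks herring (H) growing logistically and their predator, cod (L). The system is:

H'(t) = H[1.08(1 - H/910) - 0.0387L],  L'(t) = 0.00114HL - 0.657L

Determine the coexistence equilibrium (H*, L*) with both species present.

H* ≈ 576, L* ≈ 10.2

From dL/dt = 0 with L > 0: 0.00114H* = 0.657, so H* = 576.
Substitute into dH/dt = 0: 1.08(1 - 576/910) = 0.0387L*.
The bracket is 0.367, giving L* = 0.396/0.0387 = 10.2.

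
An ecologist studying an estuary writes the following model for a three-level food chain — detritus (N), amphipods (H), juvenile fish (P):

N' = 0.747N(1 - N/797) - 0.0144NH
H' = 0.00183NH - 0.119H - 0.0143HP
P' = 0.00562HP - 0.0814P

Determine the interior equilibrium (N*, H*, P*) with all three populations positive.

From dP/dt = 0: 0.00562H* = 0.0814, so H* = 14.5.
From dN/dt = 0: 0.747(1 - N*/797) = 0.0144·14.5, giving N* = 797·(1 - 0.279) = 574.
From dH/dt = 0: 0.00183·574 - 0.119 = 0.0143P*, so P* = 0.932/0.0143 = 65.2.

N* ≈ 574, H* ≈ 14.5, P* ≈ 65.2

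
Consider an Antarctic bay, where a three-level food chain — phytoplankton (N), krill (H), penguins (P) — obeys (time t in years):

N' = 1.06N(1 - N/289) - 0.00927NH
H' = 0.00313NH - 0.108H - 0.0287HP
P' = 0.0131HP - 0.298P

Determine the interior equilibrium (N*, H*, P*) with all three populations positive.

From dP/dt = 0: 0.0131H* = 0.298, so H* = 22.7.
From dN/dt = 0: 1.06(1 - N*/289) = 0.00927·22.7, giving N* = 289·(1 - 0.199) = 232.
From dH/dt = 0: 0.00313·232 - 0.108 = 0.0287P*, so P* = 0.617/0.0287 = 21.5.

N* ≈ 232, H* ≈ 22.7, P* ≈ 21.5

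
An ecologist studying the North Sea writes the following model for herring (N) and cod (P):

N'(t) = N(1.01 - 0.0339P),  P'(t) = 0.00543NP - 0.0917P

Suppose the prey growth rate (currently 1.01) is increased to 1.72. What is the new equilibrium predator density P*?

At the interior fixed point, setting dN/dt = 0 with N > 0 fixes P* = (prey growth rate)/(NP coefficient) — independent of the other coefficients.
With the change, P* = 1.72/0.0339 = 50.7; it rises from 29.8.

P* ≈ 50.7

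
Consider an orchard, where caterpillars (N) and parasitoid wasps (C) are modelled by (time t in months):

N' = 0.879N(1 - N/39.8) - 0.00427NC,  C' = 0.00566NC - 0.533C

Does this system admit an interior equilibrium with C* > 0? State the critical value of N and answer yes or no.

Threshold N = 94.2; K < 94.2, so no, the predator goes extinct.

The predator equation gives dC/dt > 0 only when N > 0.533/0.00566 = 94.2.
Without the predator, N → K = 39.8. Since 39.8 < 94.2, the predator cannot invade.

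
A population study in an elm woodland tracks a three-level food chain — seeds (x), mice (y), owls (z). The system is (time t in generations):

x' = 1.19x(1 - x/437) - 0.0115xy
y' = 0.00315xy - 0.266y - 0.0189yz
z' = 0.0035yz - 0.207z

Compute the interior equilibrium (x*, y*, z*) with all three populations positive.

x* ≈ 187, y* ≈ 59.1, z* ≈ 17.1

From dz/dt = 0: 0.0035y* = 0.207, so y* = 59.1.
From dx/dt = 0: 1.19(1 - x*/437) = 0.0115·59.1, giving x* = 437·(1 - 0.572) = 187.
From dy/dt = 0: 0.00315·187 - 0.266 = 0.0189z*, so z* = 0.324/0.0189 = 17.1.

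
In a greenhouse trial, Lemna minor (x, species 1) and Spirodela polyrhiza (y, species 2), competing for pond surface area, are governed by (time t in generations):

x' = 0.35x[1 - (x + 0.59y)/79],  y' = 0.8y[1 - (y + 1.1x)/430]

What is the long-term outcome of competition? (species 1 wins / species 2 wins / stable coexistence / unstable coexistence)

Compare the nullcline intercepts: K1/α12 = 79/0.59 = 134 < K2 = 430; K2/α21 = 430/1.1 = 391 > K1 = 79.
Since the inequalities point opposite ways, species 2 can invade but species 1 cannot.

species 2 excludes species 1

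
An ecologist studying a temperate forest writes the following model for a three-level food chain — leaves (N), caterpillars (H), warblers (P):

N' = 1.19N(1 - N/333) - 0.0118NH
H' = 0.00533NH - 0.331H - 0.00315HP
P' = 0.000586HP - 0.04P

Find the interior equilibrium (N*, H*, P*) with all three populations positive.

N* ≈ 108, H* ≈ 68.3, P* ≈ 77

From dP/dt = 0: 0.000586H* = 0.04, so H* = 68.3.
From dN/dt = 0: 1.19(1 - N*/333) = 0.0118·68.3, giving N* = 333·(1 - 0.677) = 108.
From dH/dt = 0: 0.00533·108 - 0.331 = 0.00315P*, so P* = 0.243/0.00315 = 77.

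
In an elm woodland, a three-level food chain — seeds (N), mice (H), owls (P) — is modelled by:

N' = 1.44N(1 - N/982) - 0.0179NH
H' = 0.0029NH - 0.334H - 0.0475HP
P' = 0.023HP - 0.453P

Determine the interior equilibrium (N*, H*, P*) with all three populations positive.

N* ≈ 742, H* ≈ 19.7, P* ≈ 38.2

From dP/dt = 0: 0.023H* = 0.453, so H* = 19.7.
From dN/dt = 0: 1.44(1 - N*/982) = 0.0179·19.7, giving N* = 982·(1 - 0.245) = 742.
From dH/dt = 0: 0.0029·742 - 0.334 = 0.0475P*, so P* = 1.82/0.0475 = 38.2.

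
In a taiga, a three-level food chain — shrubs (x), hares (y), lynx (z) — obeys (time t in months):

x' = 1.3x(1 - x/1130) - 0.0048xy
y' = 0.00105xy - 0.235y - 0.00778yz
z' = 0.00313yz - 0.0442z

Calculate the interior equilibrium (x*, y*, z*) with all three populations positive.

From dz/dt = 0: 0.00313y* = 0.0442, so y* = 14.1.
From dx/dt = 0: 1.3(1 - x*/1130) = 0.0048·14.1, giving x* = 1130·(1 - 0.0521) = 1070.
From dy/dt = 0: 0.00105·1070 - 0.235 = 0.00778z*, so z* = 0.89/0.00778 = 114.

x* ≈ 1070, y* ≈ 14.1, z* ≈ 114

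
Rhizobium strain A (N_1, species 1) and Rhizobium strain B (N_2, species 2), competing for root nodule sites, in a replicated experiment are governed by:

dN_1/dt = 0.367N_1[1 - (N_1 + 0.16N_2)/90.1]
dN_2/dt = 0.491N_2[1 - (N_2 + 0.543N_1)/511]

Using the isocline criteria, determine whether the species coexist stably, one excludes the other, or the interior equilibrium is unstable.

Compare the nullcline intercepts: K1/α12 = 90.1/0.16 = 563 > K2 = 511; K2/α21 = 511/0.543 = 941 > K1 = 90.1.
Since both inequalities hold, each species can invade when rare, so the interior equilibrium is stable.

stable coexistence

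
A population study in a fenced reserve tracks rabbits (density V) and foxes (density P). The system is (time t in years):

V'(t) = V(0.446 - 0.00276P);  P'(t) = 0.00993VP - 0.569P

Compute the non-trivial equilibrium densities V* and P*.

Set dP/dt = 0 with P > 0: 0.00993V - 0.569 = 0, so V* = 0.569/0.00993 = 57.3.
Set dV/dt = 0 with V > 0: 0.446 - 0.00276P = 0, so P* = 0.446/0.00276 = 162.

V* ≈ 57.3, P* ≈ 162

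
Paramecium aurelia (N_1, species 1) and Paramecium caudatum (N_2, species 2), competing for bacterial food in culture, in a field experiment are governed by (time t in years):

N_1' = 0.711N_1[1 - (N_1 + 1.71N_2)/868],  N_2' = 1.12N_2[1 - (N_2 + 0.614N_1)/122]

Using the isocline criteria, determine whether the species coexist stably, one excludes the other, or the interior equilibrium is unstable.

Compare the nullcline intercepts: K1/α12 = 868/1.71 = 508 > K2 = 122; K2/α21 = 122/0.614 = 199 < K1 = 868.
Since the inequalities point opposite ways, species 1 can invade but species 2 cannot.

species 1 excludes species 2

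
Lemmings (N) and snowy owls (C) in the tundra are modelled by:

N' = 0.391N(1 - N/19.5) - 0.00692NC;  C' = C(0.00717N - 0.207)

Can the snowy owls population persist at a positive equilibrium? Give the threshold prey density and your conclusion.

The predator equation gives dC/dt > 0 only when N > 0.207/0.00717 = 28.9.
Without the predator, N → K = 19.5. Since 19.5 < 28.9, the predator cannot invade.

Threshold N = 28.9; K < 28.9, so no, the predator goes extinct.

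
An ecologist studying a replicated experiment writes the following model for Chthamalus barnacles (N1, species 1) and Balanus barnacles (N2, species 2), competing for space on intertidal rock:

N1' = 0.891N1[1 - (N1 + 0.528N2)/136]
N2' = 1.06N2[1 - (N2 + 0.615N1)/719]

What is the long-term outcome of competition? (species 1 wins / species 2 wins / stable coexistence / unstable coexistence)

Compare the nullcline intercepts: K1/α12 = 136/0.528 = 258 < K2 = 719; K2/α21 = 719/0.615 = 1170 > K1 = 136.
Since the inequalities point opposite ways, species 2 can invade but species 1 cannot.

species 2 excludes species 1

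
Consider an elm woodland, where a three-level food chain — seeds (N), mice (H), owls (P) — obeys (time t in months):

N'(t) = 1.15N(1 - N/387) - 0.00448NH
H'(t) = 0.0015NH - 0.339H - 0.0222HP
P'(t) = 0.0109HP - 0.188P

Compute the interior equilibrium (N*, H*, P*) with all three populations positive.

From dP/dt = 0: 0.0109H* = 0.188, so H* = 17.2.
From dN/dt = 0: 1.15(1 - N*/387) = 0.00448·17.2, giving N* = 387·(1 - 0.0672) = 361.
From dH/dt = 0: 0.0015·361 - 0.339 = 0.0222P*, so P* = 0.202/0.0222 = 9.12.

N* ≈ 361, H* ≈ 17.2, P* ≈ 9.12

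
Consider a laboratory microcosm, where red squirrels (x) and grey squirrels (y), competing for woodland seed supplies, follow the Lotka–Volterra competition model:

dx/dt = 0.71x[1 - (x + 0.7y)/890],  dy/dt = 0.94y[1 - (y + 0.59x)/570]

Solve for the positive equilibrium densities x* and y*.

x* ≈ 836, y* ≈ 76.5

Setting both brackets to zero gives the nullclines x + 0.7y = 890 and 0.59x + y = 570.
Substituting y = 570 - 0.59x into the first: x(1 - 0.7·0.59) = 890 - 0.7·570.
So x* = 491/0.587 = 836, and then y* = 570 - 0.59·836 = 76.5.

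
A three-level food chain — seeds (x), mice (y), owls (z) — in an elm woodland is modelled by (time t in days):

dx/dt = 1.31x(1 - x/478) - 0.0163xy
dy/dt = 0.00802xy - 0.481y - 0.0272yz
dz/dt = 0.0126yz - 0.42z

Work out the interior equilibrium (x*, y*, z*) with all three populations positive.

x* ≈ 280, y* ≈ 33.3, z* ≈ 64.8

From dz/dt = 0: 0.0126y* = 0.42, so y* = 33.3.
From dx/dt = 0: 1.31(1 - x*/478) = 0.0163·33.3, giving x* = 478·(1 - 0.415) = 280.
From dy/dt = 0: 0.00802·280 - 0.481 = 0.0272z*, so z* = 1.76/0.0272 = 64.8.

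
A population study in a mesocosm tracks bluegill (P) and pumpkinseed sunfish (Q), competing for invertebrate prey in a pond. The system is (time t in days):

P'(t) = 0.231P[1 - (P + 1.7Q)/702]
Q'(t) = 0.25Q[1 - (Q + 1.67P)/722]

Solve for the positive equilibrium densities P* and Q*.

P* ≈ 286, Q* ≈ 245

Setting both brackets to zero gives the nullclines P + 1.7Q = 702 and 1.67P + Q = 722.
Substituting Q = 722 - 1.67P into the first: P(1 - 1.7·1.67) = 702 - 1.7·722.
So P* = -525/-1.84 = 286, and then Q* = 722 - 1.67·286 = 245.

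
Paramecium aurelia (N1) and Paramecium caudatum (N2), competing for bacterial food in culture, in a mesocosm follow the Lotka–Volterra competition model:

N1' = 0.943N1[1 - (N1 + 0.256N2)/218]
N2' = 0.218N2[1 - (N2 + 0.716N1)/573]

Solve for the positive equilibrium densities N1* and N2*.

N1* ≈ 87.3, N2* ≈ 510

Setting both brackets to zero gives the nullclines N1 + 0.256N2 = 218 and 0.716N1 + N2 = 573.
Substituting N2 = 573 - 0.716N1 into the first: N1(1 - 0.256·0.716) = 218 - 0.256·573.
So N1* = 71.3/0.817 = 87.3, and then N2* = 573 - 0.716·87.3 = 510.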